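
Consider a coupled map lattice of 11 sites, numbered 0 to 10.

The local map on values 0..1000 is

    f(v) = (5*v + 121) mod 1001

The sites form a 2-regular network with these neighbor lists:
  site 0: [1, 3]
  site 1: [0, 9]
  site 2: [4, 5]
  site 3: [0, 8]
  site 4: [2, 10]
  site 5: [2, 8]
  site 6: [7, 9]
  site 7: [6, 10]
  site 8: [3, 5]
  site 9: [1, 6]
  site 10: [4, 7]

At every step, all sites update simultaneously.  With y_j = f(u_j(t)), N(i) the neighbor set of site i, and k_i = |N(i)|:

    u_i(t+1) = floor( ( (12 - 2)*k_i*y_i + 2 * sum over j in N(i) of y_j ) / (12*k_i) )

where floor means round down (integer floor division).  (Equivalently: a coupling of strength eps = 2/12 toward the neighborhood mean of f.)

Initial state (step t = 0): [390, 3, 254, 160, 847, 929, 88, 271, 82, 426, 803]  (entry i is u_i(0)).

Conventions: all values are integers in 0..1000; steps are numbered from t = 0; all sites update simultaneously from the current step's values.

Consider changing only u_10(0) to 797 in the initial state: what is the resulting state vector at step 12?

Answer: [825, 732, 174, 642, 899, 42, 740, 317, 74, 598, 746]
Key observation: This trace re-runs the system from the modified initial state.

Derivation:
t=0: [390, 3, 254, 160, 847, 929, 88, 271, 82, 426, 797]
t=1: [145, 139, 417, 817, 334, 711, 527, 451, 582, 265, 153]
t=2: [789, 787, 291, 241, 749, 580, 696, 448, 96, 501, 835]
t=3: [83, 100, 552, 326, 791, 113, 580, 373, 529, 574, 345]
t=4: [560, 644, 795, 733, 203, 708, 179, 892, 756, 877, 792]
t=5: [859, 400, 142, 803, 126, 630, 102, 488, 868, 447, 123]
t=6: [364, 163, 777, 182, 756, 330, 601, 579, 414, 357, 722]
t=7: [863, 933, 140, 119, 809, 657, 179, 81, 224, 842, 682]
t=8: [484, 714, 731, 652, 247, 424, 83, 483, 293, 338, 497]
t=9: [538, 685, 693, 408, 410, 312, 558, 540, 538, 777, 577]
t=10: [732, 520, 556, 267, 189, 682, 825, 758, 744, 122, 84]
t=11: [746, 724, 798, 513, 174, 584, 338, 821, 780, 689, 531]
t=12: [825, 732, 174, 642, 899, 42, 740, 317, 74, 598, 746]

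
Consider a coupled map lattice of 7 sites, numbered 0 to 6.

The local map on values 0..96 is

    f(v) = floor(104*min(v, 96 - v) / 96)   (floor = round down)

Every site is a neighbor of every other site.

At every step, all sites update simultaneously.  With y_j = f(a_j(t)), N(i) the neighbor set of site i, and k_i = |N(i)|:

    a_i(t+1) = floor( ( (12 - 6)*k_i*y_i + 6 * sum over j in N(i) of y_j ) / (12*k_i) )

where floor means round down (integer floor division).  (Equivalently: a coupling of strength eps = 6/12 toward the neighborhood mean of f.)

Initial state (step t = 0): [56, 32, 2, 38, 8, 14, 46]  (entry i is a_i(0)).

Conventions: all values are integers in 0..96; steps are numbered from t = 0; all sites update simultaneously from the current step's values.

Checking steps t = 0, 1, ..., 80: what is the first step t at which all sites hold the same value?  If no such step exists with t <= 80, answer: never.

Simulating step by step:
t=0: [56, 32, 2, 38, 8, 14, 46]  (not all equal)
t=1: [33, 30, 16, 33, 19, 22, 36]  (not all equal)
t=2: [31, 30, 23, 31, 25, 26, 33]  (not all equal)
t=3: [31, 31, 27, 31, 28, 29, 32]  (not all equal)
t=4: [32, 32, 30, 32, 31, 31, 32]  (not all equal)
t=5: [33, 33, 32, 33, 33, 33, 33]  (not all equal)
t=6: [34, 34, 34, 34, 34, 34, 34]  (all equal)

Answer: 6
Key observation: Synchronization is absorbing here: once all sites are equal they stay equal, and step 6 is the first all-equal step.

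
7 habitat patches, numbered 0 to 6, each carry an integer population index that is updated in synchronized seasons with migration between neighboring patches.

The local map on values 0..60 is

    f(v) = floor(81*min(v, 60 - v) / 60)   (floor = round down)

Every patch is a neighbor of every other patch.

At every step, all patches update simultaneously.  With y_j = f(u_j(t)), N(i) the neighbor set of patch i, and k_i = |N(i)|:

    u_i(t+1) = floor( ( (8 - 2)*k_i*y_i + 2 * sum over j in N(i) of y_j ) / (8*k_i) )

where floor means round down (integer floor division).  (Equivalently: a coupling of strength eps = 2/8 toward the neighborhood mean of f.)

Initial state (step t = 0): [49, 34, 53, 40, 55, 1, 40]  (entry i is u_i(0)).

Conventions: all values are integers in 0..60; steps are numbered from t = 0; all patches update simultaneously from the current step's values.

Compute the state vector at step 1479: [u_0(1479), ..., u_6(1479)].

Answer: [36, 33, 38, 36, 36, 33, 36]
Key observation: The state at step 5, [36, 33, 38, 36, 36, 33, 36], reappears at step 7: the system is in a cycle of period 2 from step 5 on.  Therefore the state at step 1479 equals the state at step 5 + ((1479 - 5) mod 2) = 5, which is [36, 33, 38, 36, 36, 33, 36].

Derivation:
t=0: [49, 34, 53, 40, 55, 1, 40]
t=1: [14, 29, 11, 24, 9, 5, 24]
t=2: [19, 34, 16, 29, 14, 10, 29]
t=3: [25, 32, 22, 35, 20, 17, 35]
t=4: [32, 35, 29, 32, 28, 24, 32]
t=5: [36, 33, 38, 36, 36, 33, 36]
t=6: [32, 35, 30, 32, 32, 35, 32]
t=7: [36, 33, 38, 36, 36, 33, 36]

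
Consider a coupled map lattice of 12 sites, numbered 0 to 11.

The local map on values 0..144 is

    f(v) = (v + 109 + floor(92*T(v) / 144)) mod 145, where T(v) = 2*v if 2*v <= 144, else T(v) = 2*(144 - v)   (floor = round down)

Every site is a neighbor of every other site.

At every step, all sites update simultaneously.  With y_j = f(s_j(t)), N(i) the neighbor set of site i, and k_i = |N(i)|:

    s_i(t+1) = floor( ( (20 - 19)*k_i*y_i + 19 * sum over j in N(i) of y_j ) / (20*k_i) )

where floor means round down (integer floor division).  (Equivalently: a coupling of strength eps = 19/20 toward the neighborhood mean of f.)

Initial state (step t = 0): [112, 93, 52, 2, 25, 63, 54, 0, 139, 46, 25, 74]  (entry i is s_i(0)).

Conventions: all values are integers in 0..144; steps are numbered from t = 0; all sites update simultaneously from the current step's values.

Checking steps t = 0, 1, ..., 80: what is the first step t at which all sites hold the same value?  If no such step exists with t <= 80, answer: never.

Answer: 2
Key observation: Synchronization is absorbing here: once all sites are equal they stay equal, and step 2 is the first all-equal step.

Derivation:
t=0: [112, 93, 52, 2, 25, 63, 54, 0, 139, 46, 25, 74]  (not all equal)
t=1: [89, 88, 90, 89, 92, 89, 90, 89, 89, 90, 92, 88]  (not all equal)
t=2: [122, 122, 122, 122, 122, 122, 122, 122, 122, 122, 122, 122]  (all equal)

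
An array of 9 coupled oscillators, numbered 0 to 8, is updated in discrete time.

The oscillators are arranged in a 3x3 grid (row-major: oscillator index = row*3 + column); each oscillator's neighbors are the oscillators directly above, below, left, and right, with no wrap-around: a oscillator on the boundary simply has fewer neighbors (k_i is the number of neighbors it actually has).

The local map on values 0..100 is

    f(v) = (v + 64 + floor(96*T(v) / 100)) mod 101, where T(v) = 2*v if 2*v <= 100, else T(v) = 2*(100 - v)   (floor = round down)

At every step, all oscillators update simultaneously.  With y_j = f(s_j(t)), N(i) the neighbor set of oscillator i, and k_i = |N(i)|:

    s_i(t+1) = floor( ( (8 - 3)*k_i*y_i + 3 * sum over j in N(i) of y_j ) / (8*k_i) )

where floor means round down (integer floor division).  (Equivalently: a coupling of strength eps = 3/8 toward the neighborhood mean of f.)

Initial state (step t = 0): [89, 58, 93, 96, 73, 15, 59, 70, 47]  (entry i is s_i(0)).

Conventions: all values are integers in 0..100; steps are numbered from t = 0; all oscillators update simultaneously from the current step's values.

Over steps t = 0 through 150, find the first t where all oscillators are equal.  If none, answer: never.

Answer: never
Key observation: The state at step 9 reappears at step 11 — the system is in a cycle of period 2 from step 9 on.  No step 0..11 is synchronized, and the cycle repeats forever, so no step up to 150 (or ever) has all oscillators equal.

Derivation:
t=0: [89, 58, 93, 96, 73, 15, 59, 70, 47]  (not all equal)
t=1: [58, 28, 44, 73, 69, 35, 91, 92, 80]  (not all equal)
t=2: [24, 50, 77, 74, 81, 73, 73, 74, 75]  (not all equal)
t=3: [38, 29, 70, 78, 75, 85, 86, 85, 86]  (not all equal)
t=4: [70, 60, 79, 81, 80, 78, 76, 77, 75]  (not all equal)
t=5: [89, 93, 85, 82, 83, 83, 83, 84, 85]  (not all equal)
t=6: [73, 71, 75, 78, 77, 77, 78, 77, 76]  (not all equal)
t=7: [86, 87, 86, 83, 84, 84, 83, 84, 84]  (not all equal)
t=8: [75, 74, 75, 77, 76, 76, 77, 77, 77]  (not all equal)
t=9: [85, 85, 85, 84, 84, 85, 84, 84, 84]  (not all equal)
t=10: [76, 76, 76, 76, 76, 76, 77, 77, 76]  (not all equal)
t=11: [85, 85, 85, 84, 84, 85, 84, 84, 84]  (not all equal)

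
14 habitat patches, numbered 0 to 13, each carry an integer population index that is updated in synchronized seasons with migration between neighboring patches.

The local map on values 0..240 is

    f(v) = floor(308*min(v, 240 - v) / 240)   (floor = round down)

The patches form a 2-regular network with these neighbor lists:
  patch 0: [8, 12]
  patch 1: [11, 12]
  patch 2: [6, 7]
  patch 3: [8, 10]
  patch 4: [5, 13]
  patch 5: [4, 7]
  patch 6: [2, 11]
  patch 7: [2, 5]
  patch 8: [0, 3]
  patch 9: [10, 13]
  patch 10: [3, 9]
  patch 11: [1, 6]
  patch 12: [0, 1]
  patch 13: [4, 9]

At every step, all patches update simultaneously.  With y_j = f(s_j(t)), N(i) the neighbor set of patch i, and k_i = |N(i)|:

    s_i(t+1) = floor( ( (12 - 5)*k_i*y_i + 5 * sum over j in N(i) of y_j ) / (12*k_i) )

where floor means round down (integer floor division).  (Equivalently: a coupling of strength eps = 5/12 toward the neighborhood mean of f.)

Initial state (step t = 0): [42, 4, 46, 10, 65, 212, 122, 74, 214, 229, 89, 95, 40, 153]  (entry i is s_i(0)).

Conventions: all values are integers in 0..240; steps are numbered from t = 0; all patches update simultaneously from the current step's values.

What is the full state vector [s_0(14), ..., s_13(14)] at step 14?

Answer: [149, 142, 151, 147, 152, 151, 143, 151, 148, 149, 147, 138, 148, 151]

Derivation:
t=0: [42, 4, 46, 10, 65, 212, 122, 74, 214, 229, 89, 95, 40, 153]
t=1: [48, 38, 85, 37, 78, 57, 125, 74, 32, 55, 71, 103, 41, 84]
t=2: [54, 66, 113, 54, 95, 83, 135, 92, 46, 82, 77, 117, 53, 97]
t=3: [66, 94, 137, 72, 118, 111, 139, 121, 63, 107, 93, 132, 71, 119]
t=4: [84, 117, 135, 95, 149, 145, 131, 145, 83, 136, 117, 132, 95, 148]
t=5: [109, 141, 132, 123, 117, 119, 137, 123, 109, 133, 140, 140, 124, 120]
t=6: [140, 131, 139, 143, 151, 151, 132, 147, 141, 138, 134, 128, 141, 149]
t=7: [127, 137, 128, 127, 114, 115, 137, 120, 126, 128, 132, 141, 129, 118]
t=8: [144, 133, 143, 143, 147, 148, 133, 150, 145, 143, 140, 129, 140, 148]
t=9: [123, 136, 124, 124, 118, 117, 135, 117, 122, 123, 126, 139, 128, 119]
t=10: [148, 134, 145, 148, 151, 150, 135, 149, 150, 149, 147, 130, 142, 151]
t=11: [118, 134, 122, 117, 114, 115, 132, 116, 116, 116, 118, 138, 125, 114]
t=12: [149, 137, 147, 149, 146, 147, 139, 148, 149, 148, 150, 132, 145, 146]
t=13: [117, 130, 120, 115, 119, 119, 128, 118, 116, 117, 115, 134, 122, 119]
t=14: [149, 142, 151, 147, 152, 151, 143, 151, 148, 149, 147, 138, 148, 151]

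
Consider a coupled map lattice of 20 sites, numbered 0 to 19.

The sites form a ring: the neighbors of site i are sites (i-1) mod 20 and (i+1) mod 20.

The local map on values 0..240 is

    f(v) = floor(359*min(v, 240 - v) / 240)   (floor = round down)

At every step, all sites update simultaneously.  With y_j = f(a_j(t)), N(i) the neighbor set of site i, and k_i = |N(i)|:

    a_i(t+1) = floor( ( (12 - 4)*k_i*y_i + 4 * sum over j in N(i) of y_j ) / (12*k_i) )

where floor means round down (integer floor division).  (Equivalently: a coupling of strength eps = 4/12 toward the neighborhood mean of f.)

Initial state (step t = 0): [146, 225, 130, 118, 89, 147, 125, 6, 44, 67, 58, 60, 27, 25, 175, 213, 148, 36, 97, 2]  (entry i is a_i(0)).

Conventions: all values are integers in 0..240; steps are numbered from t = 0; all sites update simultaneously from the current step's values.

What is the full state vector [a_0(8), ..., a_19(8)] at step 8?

Answer: [108, 101, 98, 100, 103, 120, 143, 151, 133, 118, 117, 133, 168, 170, 141, 118, 120, 122, 119, 114]

Derivation:
t=0: [146, 225, 130, 118, 89, 147, 125, 6, 44, 67, 58, 60, 27, 25, 175, 213, 148, 36, 97, 2]
t=1: [97, 65, 142, 166, 141, 143, 139, 44, 61, 91, 88, 80, 47, 47, 77, 65, 106, 82, 105, 48]
t=2: [124, 113, 131, 122, 141, 146, 135, 83, 94, 127, 129, 112, 78, 77, 104, 110, 141, 133, 136, 97]
t=3: [167, 168, 166, 169, 151, 144, 148, 132, 142, 163, 166, 158, 124, 121, 149, 159, 152, 157, 154, 151]
t=4: [112, 107, 108, 111, 130, 140, 142, 154, 143, 119, 112, 128, 165, 170, 140, 125, 128, 125, 128, 128]
t=5: [165, 161, 161, 164, 161, 151, 143, 133, 147, 170, 168, 157, 119, 112, 145, 167, 168, 170, 167, 167]
t=6: [112, 117, 117, 114, 119, 132, 145, 154, 136, 110, 109, 130, 167, 164, 140, 114, 106, 105, 108, 109]
t=7: [167, 173, 174, 172, 173, 160, 142, 134, 152, 162, 163, 154, 118, 118, 146, 164, 159, 157, 160, 163]
t=8: [108, 101, 98, 100, 103, 120, 143, 151, 133, 118, 117, 133, 168, 170, 141, 118, 120, 122, 119, 114]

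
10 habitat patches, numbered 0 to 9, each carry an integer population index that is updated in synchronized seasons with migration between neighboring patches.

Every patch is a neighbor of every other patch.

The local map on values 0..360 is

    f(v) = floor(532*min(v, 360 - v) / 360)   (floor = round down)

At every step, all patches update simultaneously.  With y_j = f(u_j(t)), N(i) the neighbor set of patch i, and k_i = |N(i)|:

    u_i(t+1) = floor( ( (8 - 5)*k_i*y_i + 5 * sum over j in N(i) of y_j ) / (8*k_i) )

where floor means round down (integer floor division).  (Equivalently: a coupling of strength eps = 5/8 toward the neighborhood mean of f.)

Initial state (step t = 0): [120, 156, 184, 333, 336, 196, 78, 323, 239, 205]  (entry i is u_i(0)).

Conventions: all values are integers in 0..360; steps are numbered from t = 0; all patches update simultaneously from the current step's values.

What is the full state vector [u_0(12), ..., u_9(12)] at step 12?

Answer: [227, 227, 227, 227, 227, 227, 227, 227, 227, 227]

Derivation:
t=0: [120, 156, 184, 333, 336, 196, 78, 323, 239, 205]
t=1: [162, 178, 187, 120, 118, 182, 143, 124, 162, 178]
t=2: [230, 237, 235, 211, 210, 237, 221, 213, 230, 237]
t=3: [195, 192, 193, 204, 204, 192, 199, 203, 195, 192]
t=4: [241, 242, 242, 237, 237, 242, 239, 237, 241, 242]
t=5: [176, 175, 175, 178, 178, 175, 177, 178, 176, 175]
t=6: [260, 259, 259, 261, 261, 259, 260, 261, 260, 259]
t=7: [147, 147, 147, 147, 147, 147, 147, 147, 147, 147]
t=8: [217, 217, 217, 217, 217, 217, 217, 217, 217, 217]
t=9: [211, 211, 211, 211, 211, 211, 211, 211, 211, 211]
t=10: [220, 220, 220, 220, 220, 220, 220, 220, 220, 220]
t=11: [206, 206, 206, 206, 206, 206, 206, 206, 206, 206]
t=12: [227, 227, 227, 227, 227, 227, 227, 227, 227, 227]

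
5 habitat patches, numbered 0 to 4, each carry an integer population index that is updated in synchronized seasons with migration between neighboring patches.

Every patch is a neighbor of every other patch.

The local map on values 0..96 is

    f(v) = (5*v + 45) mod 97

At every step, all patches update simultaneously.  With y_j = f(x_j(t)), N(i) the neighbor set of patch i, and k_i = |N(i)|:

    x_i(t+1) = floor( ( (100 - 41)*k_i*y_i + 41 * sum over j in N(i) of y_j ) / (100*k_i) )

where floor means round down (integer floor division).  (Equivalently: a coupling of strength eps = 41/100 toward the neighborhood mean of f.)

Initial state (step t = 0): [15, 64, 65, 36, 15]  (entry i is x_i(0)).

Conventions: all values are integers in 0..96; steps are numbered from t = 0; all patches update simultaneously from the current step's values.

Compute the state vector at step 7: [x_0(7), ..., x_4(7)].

Answer: [14, 14, 12, 21, 14]

Derivation:
t=0: [15, 64, 65, 36, 15]
t=1: [34, 59, 62, 38, 34]
t=2: [30, 43, 51, 40, 30]
t=3: [13, 45, 17, 37, 13]
t=4: [23, 54, 33, 35, 23]
t=5: [50, 31, 27, 32, 50]
t=6: [13, 13, 51, 16, 13]
t=7: [14, 14, 12, 21, 14]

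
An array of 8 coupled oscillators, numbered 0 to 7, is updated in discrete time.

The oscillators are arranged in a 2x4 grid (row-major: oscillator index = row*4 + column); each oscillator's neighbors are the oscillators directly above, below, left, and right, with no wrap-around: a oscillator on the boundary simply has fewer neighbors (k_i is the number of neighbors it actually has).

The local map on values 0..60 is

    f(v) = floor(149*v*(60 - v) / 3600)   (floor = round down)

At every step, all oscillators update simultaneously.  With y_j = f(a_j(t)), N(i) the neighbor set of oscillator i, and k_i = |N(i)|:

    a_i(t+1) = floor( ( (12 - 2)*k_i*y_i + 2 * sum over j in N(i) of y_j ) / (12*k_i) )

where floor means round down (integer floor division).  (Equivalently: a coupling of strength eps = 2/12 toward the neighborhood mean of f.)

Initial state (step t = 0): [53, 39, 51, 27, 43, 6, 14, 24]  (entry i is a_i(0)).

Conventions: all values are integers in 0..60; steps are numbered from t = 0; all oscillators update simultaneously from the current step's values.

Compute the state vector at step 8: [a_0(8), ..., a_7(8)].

Answer: [35, 35, 35, 35, 35, 35, 35, 35]

Derivation:
t=0: [53, 39, 51, 27, 43, 6, 14, 24]
t=1: [17, 30, 20, 34, 27, 15, 25, 34]
t=2: [31, 35, 33, 35, 34, 28, 35, 36]
t=3: [36, 36, 36, 35, 36, 36, 36, 35]
t=4: [35, 35, 35, 35, 35, 35, 35, 35]
t=5: [36, 36, 36, 36, 36, 36, 36, 36]
t=6: [35, 35, 35, 35, 35, 35, 35, 35]
t=7: [36, 36, 36, 36, 36, 36, 36, 36]
t=8: [35, 35, 35, 35, 35, 35, 35, 35]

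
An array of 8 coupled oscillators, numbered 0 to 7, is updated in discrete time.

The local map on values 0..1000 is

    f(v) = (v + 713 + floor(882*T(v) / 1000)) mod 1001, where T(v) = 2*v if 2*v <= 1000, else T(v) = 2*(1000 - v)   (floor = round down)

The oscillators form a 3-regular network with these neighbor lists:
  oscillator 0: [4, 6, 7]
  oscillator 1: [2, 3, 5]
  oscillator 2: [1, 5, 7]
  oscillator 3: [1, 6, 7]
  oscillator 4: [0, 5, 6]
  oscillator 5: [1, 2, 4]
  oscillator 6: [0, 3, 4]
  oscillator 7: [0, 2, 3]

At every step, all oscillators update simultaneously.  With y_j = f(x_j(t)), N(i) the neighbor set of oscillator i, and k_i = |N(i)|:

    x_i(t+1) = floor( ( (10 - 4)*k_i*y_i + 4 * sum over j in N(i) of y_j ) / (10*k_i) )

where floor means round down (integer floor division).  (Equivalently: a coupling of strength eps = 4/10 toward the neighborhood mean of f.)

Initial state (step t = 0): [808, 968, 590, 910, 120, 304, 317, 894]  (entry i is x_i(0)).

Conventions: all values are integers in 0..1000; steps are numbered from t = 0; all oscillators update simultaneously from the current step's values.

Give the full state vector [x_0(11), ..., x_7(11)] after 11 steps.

Answer: [837, 837, 838, 837, 837, 838, 836, 837]

Derivation:
t=0: [808, 968, 590, 910, 120, 304, 317, 894]
t=1: [704, 622, 291, 750, 292, 438, 576, 696]
t=2: [762, 912, 691, 805, 563, 824, 335, 880]
t=3: [733, 821, 892, 811, 343, 743, 621, 841]
t=4: [748, 849, 821, 737, 639, 851, 324, 841]
t=5: [866, 840, 840, 849, 903, 849, 737, 855]
t=6: [824, 832, 831, 838, 812, 823, 870, 823]
t=7: [842, 840, 842, 834, 846, 846, 824, 844]
t=8: [833, 833, 831, 837, 831, 830, 840, 832]
t=9: [838, 839, 840, 836, 839, 840, 835, 839]
t=10: [835, 835, 834, 836, 835, 834, 837, 835]
t=11: [837, 837, 838, 837, 837, 838, 836, 837]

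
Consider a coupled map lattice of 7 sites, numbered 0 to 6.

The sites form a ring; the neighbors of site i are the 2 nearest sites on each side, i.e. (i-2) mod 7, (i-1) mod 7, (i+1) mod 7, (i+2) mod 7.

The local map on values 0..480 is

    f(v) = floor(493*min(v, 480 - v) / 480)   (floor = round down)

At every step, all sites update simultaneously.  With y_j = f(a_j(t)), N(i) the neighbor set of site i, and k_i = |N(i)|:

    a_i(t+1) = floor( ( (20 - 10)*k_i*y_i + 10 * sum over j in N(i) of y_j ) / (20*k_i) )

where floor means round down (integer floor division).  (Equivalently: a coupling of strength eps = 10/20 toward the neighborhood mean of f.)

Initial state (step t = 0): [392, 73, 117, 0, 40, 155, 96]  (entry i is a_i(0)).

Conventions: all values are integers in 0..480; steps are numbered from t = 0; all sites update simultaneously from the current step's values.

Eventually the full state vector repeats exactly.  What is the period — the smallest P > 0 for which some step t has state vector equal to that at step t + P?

Answer: 2
Key observation: The state at step 50, [241, 241, 241, 241, 241, 241, 241], reappears at step 52 — and no state repeats earlier — so the cycle the system enters has period 2.

Derivation:
t=0: [392, 73, 117, 0, 40, 155, 96]
t=1: [101, 75, 85, 49, 67, 108, 94]
t=2: [97, 80, 80, 67, 76, 94, 92]
t=3: [93, 83, 81, 76, 81, 90, 91]
t=4: [91, 86, 84, 81, 84, 89, 90]
t=5: [91, 88, 86, 85, 87, 89, 90]
t=6: [91, 90, 88, 88, 89, 90, 91]
t=7: [92, 91, 90, 90, 91, 91, 92]
t=8: [93, 93, 92, 92, 92, 93, 93]
t=9: [94, 94, 94, 94, 94, 94, 94]
t=10: [96, 96, 96, 96, 96, 96, 96]
t=11: [98, 98, 98, 98, 98, 98, 98]
t=12: [100, 100, 100, 100, 100, 100, 100]
t=13: [102, 102, 102, 102, 102, 102, 102]
t=14: [104, 104, 104, 104, 104, 104, 104]
t=15: [106, 106, 106, 106, 106, 106, 106]
t=16: [108, 108, 108, 108, 108, 108, 108]
t=17: [110, 110, 110, 110, 110, 110, 110]
t=18: [112, 112, 112, 112, 112, 112, 112]
t=19: [115, 115, 115, 115, 115, 115, 115]
t=20: [118, 118, 118, 118, 118, 118, 118]
t=21: [121, 121, 121, 121, 121, 121, 121]
t=22: [124, 124, 124, 124, 124, 124, 124]
t=23: [127, 127, 127, 127, 127, 127, 127]
t=24: [130, 130, 130, 130, 130, 130, 130]
t=25: [133, 133, 133, 133, 133, 133, 133]
t=26: [136, 136, 136, 136, 136, 136, 136]
t=27: [139, 139, 139, 139, 139, 139, 139]
t=28: [142, 142, 142, 142, 142, 142, 142]
t=29: [145, 145, 145, 145, 145, 145, 145]
t=30: [148, 148, 148, 148, 148, 148, 148]
t=31: [152, 152, 152, 152, 152, 152, 152]
t=32: [156, 156, 156, 156, 156, 156, 156]
t=33: [160, 160, 160, 160, 160, 160, 160]
t=34: [164, 164, 164, 164, 164, 164, 164]
t=35: [168, 168, 168, 168, 168, 168, 168]
t=36: [172, 172, 172, 172, 172, 172, 172]
t=37: [176, 176, 176, 176, 176, 176, 176]
t=38: [180, 180, 180, 180, 180, 180, 180]
t=39: [184, 184, 184, 184, 184, 184, 184]
t=40: [188, 188, 188, 188, 188, 188, 188]
t=41: [193, 193, 193, 193, 193, 193, 193]
t=42: [198, 198, 198, 198, 198, 198, 198]
t=43: [203, 203, 203, 203, 203, 203, 203]
t=44: [208, 208, 208, 208, 208, 208, 208]
t=45: [213, 213, 213, 213, 213, 213, 213]
t=46: [218, 218, 218, 218, 218, 218, 218]
t=47: [223, 223, 223, 223, 223, 223, 223]
t=48: [229, 229, 229, 229, 229, 229, 229]
t=49: [235, 235, 235, 235, 235, 235, 235]
t=50: [241, 241, 241, 241, 241, 241, 241]
t=51: [245, 245, 245, 245, 245, 245, 245]
t=52: [241, 241, 241, 241, 241, 241, 241]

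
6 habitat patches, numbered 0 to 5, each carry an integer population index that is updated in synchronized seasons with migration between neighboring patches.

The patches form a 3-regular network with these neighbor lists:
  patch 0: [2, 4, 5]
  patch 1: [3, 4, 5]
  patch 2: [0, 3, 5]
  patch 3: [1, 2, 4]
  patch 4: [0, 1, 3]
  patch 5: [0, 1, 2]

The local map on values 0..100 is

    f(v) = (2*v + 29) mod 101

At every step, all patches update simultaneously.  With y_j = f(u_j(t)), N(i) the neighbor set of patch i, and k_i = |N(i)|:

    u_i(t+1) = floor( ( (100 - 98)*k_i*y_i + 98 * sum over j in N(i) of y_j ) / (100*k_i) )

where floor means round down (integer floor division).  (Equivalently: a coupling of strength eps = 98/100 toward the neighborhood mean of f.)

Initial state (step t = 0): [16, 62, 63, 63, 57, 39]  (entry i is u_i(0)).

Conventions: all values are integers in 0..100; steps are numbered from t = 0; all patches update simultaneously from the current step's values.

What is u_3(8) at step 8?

Simulating step by step:
t=0: [16, 62, 63, 63, 57, 39]
t=1: [34, 34, 40, 49, 55, 54]
t=2: [28, 34, 52, 47, 72, 66]
t=3: [55, 52, 55, 66, 68, 71]
t=4: [56, 64, 55, 44, 43, 36]
t=5: [17, 10, 19, 35, 36, 43]
t=6: [27, 37, 58, 39, 68, 58]
t=7: [51, 37, 44, 36, 31, 43]
t=8: [40, 34, 14, 35, 12, 15]

Answer: u_3(8) = 35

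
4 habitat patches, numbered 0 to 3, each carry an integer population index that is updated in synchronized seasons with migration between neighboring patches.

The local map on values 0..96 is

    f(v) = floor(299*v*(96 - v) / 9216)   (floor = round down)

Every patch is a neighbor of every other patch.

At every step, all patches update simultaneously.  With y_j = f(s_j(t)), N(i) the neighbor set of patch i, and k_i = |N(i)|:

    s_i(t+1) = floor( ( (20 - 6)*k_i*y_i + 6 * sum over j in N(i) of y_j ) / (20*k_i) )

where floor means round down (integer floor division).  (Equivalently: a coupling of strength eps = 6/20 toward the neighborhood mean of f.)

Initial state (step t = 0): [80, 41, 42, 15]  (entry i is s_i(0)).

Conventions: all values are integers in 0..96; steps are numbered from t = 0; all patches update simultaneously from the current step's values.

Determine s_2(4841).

Simulating step by step:
t=0: [80, 41, 42, 15]
t=1: [47, 66, 66, 46]
t=2: [72, 66, 66, 72]
t=3: [57, 62, 62, 57]
t=4: [71, 68, 68, 71]
t=5: [57, 60, 60, 57]
t=6: [71, 70, 70, 71]
t=7: [57, 58, 58, 57]
t=8: [71, 71, 71, 71]
t=9: [57, 57, 57, 57]
t=10: [72, 72, 72, 72]
t=11: [56, 56, 56, 56]
t=12: [72, 72, 72, 72]

Answer: s_2(4841) = 56
Key observation: The state at step 10, [72, 72, 72, 72], reappears at step 12: the system is in a cycle of period 2 from step 10 on.  Therefore the state at step 4841 equals the state at step 10 + ((4841 - 10) mod 2) = 11, which is [56, 56, 56, 56].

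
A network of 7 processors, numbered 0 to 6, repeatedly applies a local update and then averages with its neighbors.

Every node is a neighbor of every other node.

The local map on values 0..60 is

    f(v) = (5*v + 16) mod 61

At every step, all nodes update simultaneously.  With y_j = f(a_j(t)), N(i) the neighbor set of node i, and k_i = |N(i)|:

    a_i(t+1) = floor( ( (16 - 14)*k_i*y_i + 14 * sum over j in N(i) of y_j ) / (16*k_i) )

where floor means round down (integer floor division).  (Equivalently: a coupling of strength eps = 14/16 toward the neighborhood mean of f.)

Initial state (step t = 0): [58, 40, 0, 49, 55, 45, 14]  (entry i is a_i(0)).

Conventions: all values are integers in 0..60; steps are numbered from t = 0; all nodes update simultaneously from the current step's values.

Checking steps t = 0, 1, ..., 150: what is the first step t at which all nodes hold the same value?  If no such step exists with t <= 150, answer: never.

Answer: 2
Key observation: Synchronization is absorbing here: once all nodes are equal they stay equal, and step 2 is the first all-equal step.

Derivation:
t=0: [58, 40, 0, 49, 55, 45, 14]  (not all equal)
t=1: [28, 28, 28, 28, 27, 27, 28]  (not all equal)
t=2: [32, 32, 32, 32, 32, 32, 32]  (all equal)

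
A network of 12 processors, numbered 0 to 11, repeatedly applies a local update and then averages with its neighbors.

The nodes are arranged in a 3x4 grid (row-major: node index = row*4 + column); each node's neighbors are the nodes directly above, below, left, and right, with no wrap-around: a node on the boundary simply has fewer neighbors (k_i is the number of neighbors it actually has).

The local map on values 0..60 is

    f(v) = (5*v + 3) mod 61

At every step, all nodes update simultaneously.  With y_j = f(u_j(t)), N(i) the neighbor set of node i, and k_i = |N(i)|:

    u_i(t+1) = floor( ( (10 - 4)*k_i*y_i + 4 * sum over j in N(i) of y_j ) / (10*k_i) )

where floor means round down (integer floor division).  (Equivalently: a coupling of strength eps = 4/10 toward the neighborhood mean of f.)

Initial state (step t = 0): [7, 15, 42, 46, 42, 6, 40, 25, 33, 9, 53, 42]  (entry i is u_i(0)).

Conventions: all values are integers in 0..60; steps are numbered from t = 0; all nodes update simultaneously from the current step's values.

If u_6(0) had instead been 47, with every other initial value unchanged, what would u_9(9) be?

Simulating step by step:
t=0: [7, 15, 42, 46, 42, 6, 47, 25, 33, 9, 53, 42]
t=1: [32, 23, 34, 37, 33, 34, 42, 21, 43, 42, 32, 24]
t=2: [45, 53, 42, 22, 44, 46, 37, 33, 36, 34, 32, 18]
t=3: [39, 31, 28, 46, 36, 42, 19, 39, 18, 42, 36, 36]
t=4: [16, 30, 29, 37, 10, 28, 28, 20, 25, 26, 8, 3]
t=5: [30, 27, 23, 16, 38, 24, 25, 31, 16, 15, 32, 27]
t=6: [23, 21, 40, 31, 13, 5, 17, 27, 18, 18, 29, 25]
t=7: [45, 42, 26, 28, 19, 28, 25, 18, 27, 30, 24, 12]
t=8: [40, 28, 14, 21, 33, 23, 10, 23, 23, 23, 5, 7]
t=9: [25, 24, 23, 42, 45, 51, 47, 52, 54, 53, 36, 39]

Answer: u_9(9) = 53
Key observation: This trace re-runs the system from the modified initial state.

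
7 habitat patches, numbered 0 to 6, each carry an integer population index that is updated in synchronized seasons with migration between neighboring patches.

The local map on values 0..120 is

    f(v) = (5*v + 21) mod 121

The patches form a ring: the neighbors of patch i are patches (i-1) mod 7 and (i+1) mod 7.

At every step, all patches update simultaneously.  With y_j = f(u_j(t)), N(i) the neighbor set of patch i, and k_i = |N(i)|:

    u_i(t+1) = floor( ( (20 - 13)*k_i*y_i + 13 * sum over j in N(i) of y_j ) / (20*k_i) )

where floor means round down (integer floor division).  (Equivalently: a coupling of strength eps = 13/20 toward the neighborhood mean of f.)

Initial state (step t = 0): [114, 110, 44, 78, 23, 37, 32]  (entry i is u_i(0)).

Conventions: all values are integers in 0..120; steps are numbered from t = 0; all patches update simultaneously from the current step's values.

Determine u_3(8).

Simulating step by step:
t=0: [114, 110, 44, 78, 23, 37, 32]
t=1: [85, 104, 85, 60, 48, 54, 83]
t=2: [71, 73, 73, 60, 48, 47, 68]
t=3: [50, 19, 41, 41, 36, 49, 50]
t=4: [57, 84, 108, 96, 69, 43, 27]
t=5: [59, 73, 57, 31, 43, 52, 70]
t=6: [35, 52, 47, 77, 70, 53, 39]
t=7: [69, 42, 31, 22, 31, 48, 71]
t=8: [41, 57, 58, 39, 28, 28, 11]

Answer: u_3(8) = 39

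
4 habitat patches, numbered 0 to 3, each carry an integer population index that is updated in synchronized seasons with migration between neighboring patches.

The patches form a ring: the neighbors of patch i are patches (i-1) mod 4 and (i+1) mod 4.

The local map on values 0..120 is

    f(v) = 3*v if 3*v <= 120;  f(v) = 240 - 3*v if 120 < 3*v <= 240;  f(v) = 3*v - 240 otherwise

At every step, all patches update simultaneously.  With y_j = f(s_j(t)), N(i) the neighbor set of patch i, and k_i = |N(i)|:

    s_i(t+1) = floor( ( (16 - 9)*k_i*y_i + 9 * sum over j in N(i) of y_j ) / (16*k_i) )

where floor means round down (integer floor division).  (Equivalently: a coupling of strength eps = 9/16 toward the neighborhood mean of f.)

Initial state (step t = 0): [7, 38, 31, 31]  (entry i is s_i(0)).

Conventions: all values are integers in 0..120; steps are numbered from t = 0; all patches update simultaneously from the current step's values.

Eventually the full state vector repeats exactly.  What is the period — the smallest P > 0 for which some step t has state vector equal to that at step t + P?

Answer: 2
Key observation: The state at step 13, [24, 24, 24, 24], reappears at step 15 — and no state repeats earlier — so the cycle the system enters has period 2.

Derivation:
t=0: [7, 38, 31, 31]
t=1: [67, 81, 98, 72]
t=2: [24, 27, 31, 36]
t=3: [84, 81, 93, 93]
t=4: [17, 15, 28, 31]
t=5: [61, 57, 75, 78]
t=6: [46, 50, 27, 22]
t=7: [88, 90, 79, 80]
t=8: [18, 20, 9, 7]
t=9: [46, 49, 34, 31]
t=10: [96, 98, 96, 98]
t=11: [51, 50, 51, 50]
t=12: [88, 88, 88, 88]
t=13: [24, 24, 24, 24]
t=14: [72, 72, 72, 72]
t=15: [24, 24, 24, 24]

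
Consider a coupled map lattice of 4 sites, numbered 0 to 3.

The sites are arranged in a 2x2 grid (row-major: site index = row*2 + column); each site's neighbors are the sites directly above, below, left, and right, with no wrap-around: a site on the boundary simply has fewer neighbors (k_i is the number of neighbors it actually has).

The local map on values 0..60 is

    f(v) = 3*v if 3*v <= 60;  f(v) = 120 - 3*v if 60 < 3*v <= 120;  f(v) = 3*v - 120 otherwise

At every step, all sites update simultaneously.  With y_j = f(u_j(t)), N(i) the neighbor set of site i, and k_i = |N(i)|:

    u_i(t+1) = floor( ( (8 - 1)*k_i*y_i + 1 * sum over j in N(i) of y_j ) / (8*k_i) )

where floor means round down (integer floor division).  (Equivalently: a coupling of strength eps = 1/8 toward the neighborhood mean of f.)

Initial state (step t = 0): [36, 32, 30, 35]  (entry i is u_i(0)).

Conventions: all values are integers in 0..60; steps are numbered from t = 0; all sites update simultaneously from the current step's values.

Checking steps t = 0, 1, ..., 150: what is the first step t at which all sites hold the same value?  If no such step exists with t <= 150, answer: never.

Answer: 30
Key observation: Synchronization is absorbing here: once all sites are equal they stay equal, and step 30 is the first all-equal step.

Derivation:
t=0: [36, 32, 30, 35]  (not all equal)
t=1: [13, 22, 27, 16]  (not all equal)
t=2: [39, 52, 39, 47]  (not all equal)
t=3: [5, 33, 4, 20]  (not all equal)
t=4: [15, 23, 15, 54]  (not all equal)
t=5: [45, 50, 44, 42]  (not all equal)
t=6: [15, 27, 11, 7]  (not all equal)
t=7: [43, 38, 33, 22]  (not all equal)
t=8: [9, 9, 22, 48]  (not all equal)
t=9: [28, 26, 50, 26]  (not all equal)
t=10: [36, 41, 31, 41]  (not all equal)
t=11: [12, 3, 24, 4]  (not all equal)
t=12: [35, 10, 45, 14]  (not all equal)
t=13: [15, 29, 16, 39]  (not all equal)
t=14: [44, 31, 45, 7]  (not all equal)
t=15: [13, 25, 15, 21]  (not all equal)
t=16: [39, 45, 45, 55]  (not all equal)
t=17: [4, 16, 16, 41]  (not all equal)
t=18: [16, 42, 42, 8]  (not all equal)
t=19: [42, 9, 9, 21]  (not all equal)
t=20: [8, 27, 27, 53]  (not all equal)
t=21: [25, 38, 38, 39]  (not all equal)
t=22: [40, 8, 8, 3]  (not all equal)
t=23: [3, 21, 21, 10]  (not all equal)
t=24: [15, 52, 52, 33]  (not all equal)
t=25: [43, 35, 35, 22]  (not all equal)
t=26: [9, 17, 17, 49]  (not all equal)
t=27: [30, 48, 48, 30]  (not all equal)
t=28: [29, 24, 24, 29]  (not all equal)
t=29: [34, 46, 46, 34]  (not all equal)
t=30: [18, 18, 18, 18]  (all equal)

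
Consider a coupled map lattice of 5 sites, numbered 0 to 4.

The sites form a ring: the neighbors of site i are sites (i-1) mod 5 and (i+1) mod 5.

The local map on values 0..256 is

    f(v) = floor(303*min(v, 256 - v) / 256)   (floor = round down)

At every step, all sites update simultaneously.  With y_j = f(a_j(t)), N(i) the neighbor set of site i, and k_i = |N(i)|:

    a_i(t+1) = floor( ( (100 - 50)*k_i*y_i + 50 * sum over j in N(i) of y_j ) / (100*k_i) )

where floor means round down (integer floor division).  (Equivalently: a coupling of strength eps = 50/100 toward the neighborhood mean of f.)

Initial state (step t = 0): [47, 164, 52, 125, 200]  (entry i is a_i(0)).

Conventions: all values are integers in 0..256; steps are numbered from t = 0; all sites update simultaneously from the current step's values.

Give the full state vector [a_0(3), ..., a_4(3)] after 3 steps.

Simulating step by step:
t=0: [47, 164, 52, 125, 200]
t=1: [71, 83, 94, 105, 83]
t=2: [91, 97, 111, 114, 101]
t=3: [111, 116, 127, 129, 119]

Answer: [111, 116, 127, 129, 119]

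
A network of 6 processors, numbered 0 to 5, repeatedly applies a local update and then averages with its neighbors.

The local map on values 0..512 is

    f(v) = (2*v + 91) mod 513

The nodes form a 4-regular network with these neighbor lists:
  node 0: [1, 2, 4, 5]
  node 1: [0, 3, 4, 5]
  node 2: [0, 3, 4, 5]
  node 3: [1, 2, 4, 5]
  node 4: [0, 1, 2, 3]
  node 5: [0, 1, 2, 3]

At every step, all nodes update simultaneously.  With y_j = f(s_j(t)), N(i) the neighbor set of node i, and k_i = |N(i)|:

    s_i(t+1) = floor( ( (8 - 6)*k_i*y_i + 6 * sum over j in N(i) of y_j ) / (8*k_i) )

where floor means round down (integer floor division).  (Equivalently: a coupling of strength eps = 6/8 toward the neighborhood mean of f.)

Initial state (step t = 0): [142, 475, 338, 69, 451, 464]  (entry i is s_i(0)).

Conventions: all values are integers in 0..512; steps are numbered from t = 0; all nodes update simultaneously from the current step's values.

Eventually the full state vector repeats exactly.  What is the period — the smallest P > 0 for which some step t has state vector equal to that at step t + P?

Simulating step by step:
t=0: [142, 475, 338, 69, 451, 464]
t=1: [329, 301, 361, 292, 283, 290]
t=2: [205, 176, 206, 187, 200, 204]
t=3: [488, 477, 492, 479, 481, 483]
t=4: [33, 27, 35, 29, 31, 32]
t=5: [154, 151, 155, 152, 153, 153]
t=6: [397, 396, 398, 396, 397, 397]
t=7: [372, 371, 372, 371, 371, 371]
t=8: [320, 320, 320, 320, 320, 320]
t=9: [218, 218, 218, 218, 218, 218]
t=10: [14, 14, 14, 14, 14, 14]
t=11: [119, 119, 119, 119, 119, 119]
t=12: [329, 329, 329, 329, 329, 329]
t=13: [236, 236, 236, 236, 236, 236]
t=14: [50, 50, 50, 50, 50, 50]
t=15: [191, 191, 191, 191, 191, 191]
t=16: [473, 473, 473, 473, 473, 473]
t=17: [11, 11, 11, 11, 11, 11]
t=18: [113, 113, 113, 113, 113, 113]
t=19: [317, 317, 317, 317, 317, 317]
t=20: [212, 212, 212, 212, 212, 212]
t=21: [2, 2, 2, 2, 2, 2]
t=22: [95, 95, 95, 95, 95, 95]
t=23: [281, 281, 281, 281, 281, 281]
t=24: [140, 140, 140, 140, 140, 140]
t=25: [371, 371, 371, 371, 371, 371]
t=26: [320, 320, 320, 320, 320, 320]

Answer: 18
Key observation: The state at step 8, [320, 320, 320, 320, 320, 320], reappears at step 26 — and no state repeats earlier — so the cycle the system enters has period 18.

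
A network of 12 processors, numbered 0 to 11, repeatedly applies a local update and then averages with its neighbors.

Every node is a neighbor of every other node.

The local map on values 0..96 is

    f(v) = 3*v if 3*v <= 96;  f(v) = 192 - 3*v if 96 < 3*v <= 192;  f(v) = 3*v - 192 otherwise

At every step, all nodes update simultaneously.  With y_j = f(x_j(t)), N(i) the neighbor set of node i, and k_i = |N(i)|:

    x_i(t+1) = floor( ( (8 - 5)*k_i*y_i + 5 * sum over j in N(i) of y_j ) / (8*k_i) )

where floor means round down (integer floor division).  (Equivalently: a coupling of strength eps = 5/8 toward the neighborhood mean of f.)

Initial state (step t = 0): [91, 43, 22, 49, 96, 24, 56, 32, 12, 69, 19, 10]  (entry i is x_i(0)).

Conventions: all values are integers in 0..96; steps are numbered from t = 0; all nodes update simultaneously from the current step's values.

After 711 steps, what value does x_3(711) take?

Simulating step by step:
t=0: [91, 43, 22, 49, 96, 24, 56, 32, 12, 69, 19, 10]
t=1: [64, 58, 59, 53, 69, 61, 46, 69, 50, 43, 56, 48]
t=2: [19, 24, 23, 29, 23, 21, 36, 23, 32, 39, 26, 34]
t=3: [69, 74, 73, 79, 73, 71, 78, 73, 82, 75, 76, 80]
t=4: [27, 32, 31, 37, 31, 29, 36, 31, 40, 33, 34, 38]
t=5: [84, 89, 88, 84, 88, 86, 85, 88, 82, 88, 87, 83]
t=6: [64, 68, 67, 64, 67, 66, 65, 67, 62, 67, 66, 63]
t=7: [4, 7, 6, 4, 6, 6, 5, 6, 6, 6, 6, 5]
t=8: [15, 18, 17, 15, 17, 17, 16, 17, 17, 17, 17, 16]
t=9: [48, 51, 50, 48, 50, 50, 49, 50, 50, 50, 50, 49]
t=10: [44, 41, 42, 44, 42, 42, 43, 42, 42, 42, 42, 43]
t=11: [63, 66, 65, 63, 65, 65, 64, 65, 65, 65, 65, 64]
t=12: [2, 3, 2, 2, 2, 2, 1, 2, 2, 2, 2, 1]
t=13: [5, 6, 5, 5, 5, 5, 4, 5, 5, 5, 5, 4]
t=14: [14, 15, 14, 14, 14, 14, 13, 14, 14, 14, 14, 13]
t=15: [41, 42, 41, 41, 41, 41, 40, 41, 41, 41, 41, 40]
t=16: [69, 68, 69, 69, 69, 69, 70, 69, 69, 69, 69, 70]
t=17: [15, 14, 15, 15, 15, 15, 16, 15, 15, 15, 15, 16]
t=18: [45, 44, 45, 45, 45, 45, 46, 45, 45, 45, 45, 46]
t=19: [56, 57, 56, 56, 56, 56, 55, 56, 56, 56, 56, 55]
t=20: [24, 23, 24, 24, 24, 24, 25, 24, 24, 24, 24, 25]
t=21: [72, 71, 72, 72, 72, 72, 73, 72, 72, 72, 72, 73]
t=22: [24, 23, 24, 24, 24, 24, 25, 24, 24, 24, 24, 25]

Answer: x_3(711) = 72
Key observation: The state at step 20, [24, 23, 24, 24, 24, 24, 25, 24, 24, 24, 24, 25], reappears at step 22: the system is in a cycle of period 2 from step 20 on.  Therefore the state at step 711 equals the state at step 20 + ((711 - 20) mod 2) = 21, which is [72, 71, 72, 72, 72, 72, 73, 72, 72, 72, 72, 73].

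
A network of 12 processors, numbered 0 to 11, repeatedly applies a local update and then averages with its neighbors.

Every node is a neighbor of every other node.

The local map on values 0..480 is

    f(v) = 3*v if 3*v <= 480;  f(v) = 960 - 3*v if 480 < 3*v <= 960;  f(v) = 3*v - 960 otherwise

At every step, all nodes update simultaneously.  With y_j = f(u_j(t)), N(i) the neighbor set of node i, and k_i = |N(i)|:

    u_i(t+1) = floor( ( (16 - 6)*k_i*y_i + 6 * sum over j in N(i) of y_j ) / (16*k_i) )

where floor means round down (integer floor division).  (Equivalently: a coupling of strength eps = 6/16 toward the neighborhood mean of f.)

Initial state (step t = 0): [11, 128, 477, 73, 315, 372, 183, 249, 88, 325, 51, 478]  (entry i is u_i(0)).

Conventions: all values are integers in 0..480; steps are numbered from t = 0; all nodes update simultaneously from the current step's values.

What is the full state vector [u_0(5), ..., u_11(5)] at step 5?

Simulating step by step:
t=0: [11, 128, 477, 73, 315, 372, 183, 249, 88, 325, 51, 478]
t=1: [115, 322, 374, 225, 104, 187, 338, 221, 251, 104, 186, 375]
t=2: [304, 103, 196, 268, 284, 336, 132, 275, 222, 284, 337, 197]
t=3: [109, 264, 301, 173, 145, 109, 315, 161, 255, 145, 111, 299]
t=4: [304, 210, 145, 372, 368, 304, 120, 393, 226, 368, 308, 148]
t=5: [118, 285, 347, 182, 175, 118, 302, 219, 256, 175, 111, 352]

Answer: [118, 285, 347, 182, 175, 118, 302, 219, 256, 175, 111, 352]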